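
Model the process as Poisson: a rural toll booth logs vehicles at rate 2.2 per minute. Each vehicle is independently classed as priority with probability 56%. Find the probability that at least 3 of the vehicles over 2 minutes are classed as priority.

0.4469

Thinning: the vehicles that are classed as priority themselves form a Poisson process with rate 0.56 × 2.2 = 1.232 per minute.
Over the interval, μ = 1.232 × 2 = 2.464 (2 minutes).
P(N ≥ 3) = 1 − P(N ≤ 2) ≈ 0.4469.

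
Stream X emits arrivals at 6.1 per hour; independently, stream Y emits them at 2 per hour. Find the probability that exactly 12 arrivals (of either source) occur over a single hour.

Independent Poisson processes superpose: combined rate λ = 6.1 + 2 = 8.1 per hour.
So μ = 8.1.
P(N = 12) = e^(−8.1) · 8.1^12/12! ≈ 0.0505.

0.0505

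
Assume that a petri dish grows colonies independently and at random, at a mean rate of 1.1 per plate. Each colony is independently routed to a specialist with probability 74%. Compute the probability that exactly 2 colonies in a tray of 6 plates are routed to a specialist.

Thinning: the colonies that are routed to a specialist themselves form a Poisson process with rate 0.74 × 1.1 = 0.814 per plate.
Over the interval, μ = 0.814 × 6 = 4.884 (a tray of 6 plates = 6 plates).
P(N = 2) = e^(−4.884) · 4.884^2/2! ≈ 0.0902.

0.0902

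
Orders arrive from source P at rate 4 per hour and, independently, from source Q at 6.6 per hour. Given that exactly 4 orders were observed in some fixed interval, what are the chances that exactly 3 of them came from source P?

Given the total, each event is independently from source P with probability p = λ_P/(λ_P+λ_Q) = 4/10.6 ≈ 0.3774.
So K ~ Binomial(4, 4/10.6): P(K = 3) = C(4,3) · (4/10.6)^3 · (6.6/10.6)^1 ≈ 0.1338.

0.1338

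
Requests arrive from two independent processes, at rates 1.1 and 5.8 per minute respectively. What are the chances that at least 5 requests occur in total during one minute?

0.8177

Independent Poisson processes superpose: combined rate λ = 1.1 + 5.8 = 6.9 per minute.
So μ = 6.9.
P(N ≥ 5) = 1 − P(N ≤ 4) ≈ 0.8177.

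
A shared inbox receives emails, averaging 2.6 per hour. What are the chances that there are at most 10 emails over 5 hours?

Over the interval, μ = 2.6 × 5 = 13 (5 hours).
P(N ≤ 10) = Σ_{j=0}^{10} e^(−μ) μ^j/j! ≈ 0.2517.

0.2517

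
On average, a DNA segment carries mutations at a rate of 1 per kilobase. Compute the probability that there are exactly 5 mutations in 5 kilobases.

0.1755

Over the interval, μ = 1 × 5 = 5 (5 kilobases).
P(N = 5) = e^(−μ) μ^5/5! = e^(−5) · 5^5/120 ≈ 0.1755.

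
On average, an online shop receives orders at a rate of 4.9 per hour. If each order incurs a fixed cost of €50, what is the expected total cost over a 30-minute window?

E[N] = 4.9 × 0.5 = 2.45 (a 30-minute window = 0.5 hours); E[cost] = 2.45 × €50 = €122.5.

€122.5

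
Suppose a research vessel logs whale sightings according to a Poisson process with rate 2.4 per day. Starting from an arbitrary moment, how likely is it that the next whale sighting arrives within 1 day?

Inter-arrival times are exponential with rate λ = 2.4 per day.
P(T ≤ 1) = 1 − e^(−λt) = 1 − e^(−2.4 × 1) = 1 − e^(−2.4) ≈ 0.9093.

0.9093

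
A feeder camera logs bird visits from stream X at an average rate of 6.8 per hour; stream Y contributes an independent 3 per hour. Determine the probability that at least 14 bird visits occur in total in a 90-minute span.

0.6075

Independent Poisson processes superpose: combined rate λ = 6.8 + 3 = 9.8 per hour.
Over the interval, μ = 9.8 × 1.5 = 14.7 (a 90-minute span = 1.5 hours).
P(N ≥ 14) = 1 − P(N ≤ 13) ≈ 0.6075.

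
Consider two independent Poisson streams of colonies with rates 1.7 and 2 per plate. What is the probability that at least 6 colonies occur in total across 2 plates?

0.7474

Independent Poisson processes superpose: combined rate λ = 1.7 + 2 = 3.7 per plate.
Over the interval, μ = 3.7 × 2 = 7.4 (2 plates).
P(N ≥ 6) = 1 − P(N ≤ 5) ≈ 0.7474.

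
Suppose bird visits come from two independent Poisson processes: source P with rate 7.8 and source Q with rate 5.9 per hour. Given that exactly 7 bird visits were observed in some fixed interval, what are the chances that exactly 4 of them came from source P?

Given the total, each event is independently from source P with probability p = λ_P/(λ_P+λ_Q) = 7.8/13.7 ≈ 0.5693.
So K ~ Binomial(7, 7.8/13.7): P(K = 4) = C(7,4) · (7.8/13.7)^4 · (5.9/13.7)^3 ≈ 0.2937.

0.2937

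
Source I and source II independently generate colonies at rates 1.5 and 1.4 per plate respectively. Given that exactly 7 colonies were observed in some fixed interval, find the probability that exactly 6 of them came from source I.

0.0647

Given the total, each event is independently from source I with probability p = λ_I/(λ_I+λ_II) = 1.5/2.9 ≈ 0.5172.
So K ~ Binomial(7, 1.5/2.9): P(K = 6) = C(7,6) · (1.5/2.9)^6 · (1.4/2.9)^1 ≈ 0.0647.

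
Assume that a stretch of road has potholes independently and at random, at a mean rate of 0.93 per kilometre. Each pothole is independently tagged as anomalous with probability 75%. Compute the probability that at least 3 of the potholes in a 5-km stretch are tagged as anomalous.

0.6768

Thinning: the potholes that are tagged as anomalous themselves form a Poisson process with rate 0.75 × 0.93 = 0.6975 per kilometre.
Over the interval, μ = 0.6975 × 5 = 3.4875 (a 5-km stretch = 5 kilometres).
P(N ≥ 3) = 1 − P(N ≤ 2) ≈ 0.6768.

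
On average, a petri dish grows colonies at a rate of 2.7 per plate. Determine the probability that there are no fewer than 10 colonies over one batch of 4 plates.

Over the interval, μ = 2.7 × 4 = 10.8 (a batch of 4 plates = 4 plates).
P(N ≥ 10) = 1 − P(N ≤ 9) = 1 − Σ_{j=0}^{9} e^(−μ) μ^j/j! ≈ 0.6374.

0.6374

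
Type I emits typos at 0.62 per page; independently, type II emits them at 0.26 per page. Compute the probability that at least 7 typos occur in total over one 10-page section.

0.7744

Independent Poisson processes superpose: combined rate λ = 0.62 + 0.26 = 0.88 per page.
Over the interval, μ = 0.88 × 10 = 8.8 (a 10-page section = 10 pages).
P(N ≥ 7) = 1 − P(N ≤ 6) ≈ 0.7744.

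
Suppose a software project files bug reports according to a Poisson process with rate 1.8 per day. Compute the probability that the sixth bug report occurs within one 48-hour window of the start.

Over the interval, μ = 1.8 × 2 = 3.6 (a 48-hour window = 2 days).
The sixth arrival falls in the interval iff at least 6 events occur there: P(S_6 ≤ t) = P(N ≥ 6) = 1 − P(N ≤ 5) ≈ 0.1559.

0.1559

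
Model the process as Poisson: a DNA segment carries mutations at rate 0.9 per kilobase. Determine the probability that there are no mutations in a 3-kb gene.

0.0672

Over the interval, μ = 0.9 × 3 = 2.7 (a 3-kb gene = 3 kilobases).
P(N = 0) = e^(−μ) μ^0/0! = e^(−2.7) · 2.7^0/1 ≈ 0.0672.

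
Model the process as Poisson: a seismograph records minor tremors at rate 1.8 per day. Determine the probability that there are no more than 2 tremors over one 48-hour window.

0.3027

Over the interval, μ = 1.8 × 2 = 3.6 (a 48-hour window = 2 days).
P(N ≤ 2) = Σ_{j=0}^{2} e^(−μ) μ^j/j! ≈ 0.3027.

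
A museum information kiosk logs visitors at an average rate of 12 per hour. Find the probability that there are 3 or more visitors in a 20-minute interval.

Over the interval, μ = 12 × 1/3 = 4 (a 20-minute interval = 1/3 hours).
P(N ≥ 3) = 1 − P(N ≤ 2) = 1 − Σ_{j=0}^{2} e^(−μ) μ^j/j! ≈ 0.7619.

0.7619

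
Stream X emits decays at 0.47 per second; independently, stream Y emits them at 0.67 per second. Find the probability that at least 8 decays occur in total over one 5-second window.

0.2159

Independent Poisson processes superpose: combined rate λ = 0.47 + 0.67 = 1.14 per second.
Over the interval, μ = 1.14 × 5 = 5.7 (a 5-second window = 5 seconds).
P(N ≥ 8) = 1 − P(N ≤ 7) ≈ 0.2159.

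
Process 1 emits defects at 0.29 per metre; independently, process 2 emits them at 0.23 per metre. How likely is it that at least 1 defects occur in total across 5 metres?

0.9257

Independent Poisson processes superpose: combined rate λ = 0.29 + 0.23 = 0.52 per metre.
Over the interval, μ = 0.52 × 5 = 2.6 (5 metres).
P(N ≥ 1) = 1 − P(N ≤ 0) ≈ 0.9257.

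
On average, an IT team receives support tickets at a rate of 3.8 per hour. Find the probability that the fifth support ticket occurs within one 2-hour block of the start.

Over the interval, μ = 3.8 × 2 = 7.6 (a 2-hour block = 2 hours).
The fifth arrival falls in the interval iff at least 5 events occur there: P(S_5 ≤ t) = P(N ≥ 5) = 1 − P(N ≤ 4) ≈ 0.8751.

0.8751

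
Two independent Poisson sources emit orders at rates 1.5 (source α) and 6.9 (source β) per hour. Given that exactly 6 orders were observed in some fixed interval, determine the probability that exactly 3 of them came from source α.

0.0631

Given the total, each event is independently from source α with probability p = λ_α/(λ_α+λ_β) = 1.5/8.4 ≈ 0.1786.
So K ~ Binomial(6, 1.5/8.4): P(K = 3) = C(6,3) · (1.5/8.4)^3 · (6.9/8.4)^3 ≈ 0.0631.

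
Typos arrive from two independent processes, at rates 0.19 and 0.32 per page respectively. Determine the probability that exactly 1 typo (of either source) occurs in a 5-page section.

0.1991

Independent Poisson processes superpose: combined rate λ = 0.19 + 0.32 = 0.51 per page.
Over the interval, μ = 0.51 × 5 = 2.55 (a 5-page section = 5 pages).
P(N = 1) = e^(−2.55) · 2.55^1/1! ≈ 0.1991.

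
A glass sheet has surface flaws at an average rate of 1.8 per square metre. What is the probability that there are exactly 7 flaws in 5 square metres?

0.1171

Over the interval, μ = 1.8 × 5 = 9 (5 square metres).
P(N = 7) = e^(−μ) μ^7/7! = e^(−9) · 9^7/5040 ≈ 0.1171.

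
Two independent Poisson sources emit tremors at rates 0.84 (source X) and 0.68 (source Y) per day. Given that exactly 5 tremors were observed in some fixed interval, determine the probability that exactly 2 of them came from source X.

0.2734

Given the total, each event is independently from source X with probability p = λ_X/(λ_X+λ_Y) = 0.84/1.52 ≈ 0.5526.
So K ~ Binomial(5, 0.84/1.52): P(K = 2) = C(5,2) · (0.84/1.52)^2 · (0.68/1.52)^3 ≈ 0.2734.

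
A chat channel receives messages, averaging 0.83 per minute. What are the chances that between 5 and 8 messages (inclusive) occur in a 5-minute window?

0.3743

Over the interval, μ = 0.83 × 5 = 4.15 (a 5-minute window = 5 minutes).
P(5 ≤ N ≤ 8) = Σ_{j=5}^{8} e^(−4.15) · 4.15^j/j! ≈ 0.3743.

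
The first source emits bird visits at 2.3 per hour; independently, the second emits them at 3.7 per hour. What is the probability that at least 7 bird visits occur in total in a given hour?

0.3937

Independent Poisson processes superpose: combined rate λ = 2.3 + 3.7 = 6 per hour.
So μ = 6.
P(N ≥ 7) = 1 − P(N ≤ 6) ≈ 0.3937.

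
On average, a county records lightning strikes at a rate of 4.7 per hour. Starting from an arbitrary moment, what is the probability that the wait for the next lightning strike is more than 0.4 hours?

The wait for the next event is exponential with rate λ = 4.7 per hour.
P(T > 0.4) = e^(−λt) = e^(−4.7 × 0.4) = e^(−1.88) ≈ 0.1526.

0.1526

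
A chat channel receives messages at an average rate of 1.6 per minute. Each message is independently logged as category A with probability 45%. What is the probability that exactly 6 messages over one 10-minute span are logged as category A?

Thinning: the messages that are logged as category A themselves form a Poisson process with rate 0.45 × 1.6 = 0.72 per minute.
Over the interval, μ = 0.72 × 10 = 7.2 (a 10-minute span = 10 minutes).
P(N = 6) = e^(−7.2) · 7.2^6/6! ≈ 0.1445.

0.1445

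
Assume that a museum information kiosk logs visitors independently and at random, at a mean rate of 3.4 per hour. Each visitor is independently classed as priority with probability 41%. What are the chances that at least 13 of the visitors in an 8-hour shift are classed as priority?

0.3280

Thinning: the visitors that are classed as priority themselves form a Poisson process with rate 0.41 × 3.4 = 1.394 per hour.
Over the interval, μ = 1.394 × 8 = 11.152 (an 8-hour shift = 8 hours).
P(N ≥ 13) = 1 − P(N ≤ 12) ≈ 0.3280.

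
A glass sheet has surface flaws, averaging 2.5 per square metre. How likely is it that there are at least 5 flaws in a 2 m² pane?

Over the interval, μ = 2.5 × 2 = 5 (a 2 m² pane = 2 square metres).
P(N ≥ 5) = 1 − P(N ≤ 4) = 1 − Σ_{j=0}^{4} e^(−μ) μ^j/j! ≈ 0.5595.

0.5595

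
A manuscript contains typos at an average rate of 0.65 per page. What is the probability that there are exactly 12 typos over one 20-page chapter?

0.1099

Over the interval, μ = 0.65 × 20 = 13 (a 20-page chapter = 20 pages).
P(N = 12) = e^(−μ) μ^12/12! = e^(−13) · 13^12/479001600 ≈ 0.1099.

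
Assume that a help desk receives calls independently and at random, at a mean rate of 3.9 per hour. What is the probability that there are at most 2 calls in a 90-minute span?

Over the interval, μ = 3.9 × 1.5 = 5.85 (a 90-minute span = 1.5 hours).
P(N ≤ 2) = Σ_{j=0}^{2} e^(−μ) μ^j/j! ≈ 0.0690.

0.0690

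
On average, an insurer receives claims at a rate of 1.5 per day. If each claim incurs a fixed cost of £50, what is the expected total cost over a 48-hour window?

E[N] = 1.5 × 2 = 3 (a 48-hour window = 2 days); E[cost] = 3 × £50 = £150.

£150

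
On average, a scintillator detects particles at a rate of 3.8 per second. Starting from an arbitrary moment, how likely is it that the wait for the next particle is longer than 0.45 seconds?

0.1809

The wait for the next event is exponential with rate λ = 3.8 per second.
P(T > 0.45) = e^(−λt) = e^(−3.8 × 0.45) = e^(−1.71) ≈ 0.1809.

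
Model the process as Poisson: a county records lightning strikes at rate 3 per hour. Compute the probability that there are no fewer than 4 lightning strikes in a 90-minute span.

0.6577

Over the interval, μ = 3 × 1.5 = 4.5 (a 90-minute span = 1.5 hours).
P(N ≥ 4) = 1 − P(N ≤ 3) = 1 − Σ_{j=0}^{3} e^(−μ) μ^j/j! ≈ 0.6577.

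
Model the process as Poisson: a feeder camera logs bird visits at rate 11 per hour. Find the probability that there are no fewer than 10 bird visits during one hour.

0.6595

With mean μ = 11 per hour,
P(N ≥ 10) = 1 − P(N ≤ 9) = 1 − Σ_{j=0}^{9} e^(−μ) μ^j/j! ≈ 0.6595.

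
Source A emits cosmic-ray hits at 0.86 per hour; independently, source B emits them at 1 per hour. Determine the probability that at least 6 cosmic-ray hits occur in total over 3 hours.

Independent Poisson processes superpose: combined rate λ = 0.86 + 1 = 1.86 per hour.
Over the interval, μ = 1.86 × 3 = 5.58 (3 hours).
P(N ≥ 6) = 1 − P(N ≤ 5) ≈ 0.4847.

0.4847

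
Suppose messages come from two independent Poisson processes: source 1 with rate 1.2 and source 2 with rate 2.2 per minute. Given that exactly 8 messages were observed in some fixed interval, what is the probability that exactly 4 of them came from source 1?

0.1904

Given the total, each event is independently from source 1 with probability p = λ_1/(λ_1+λ_2) = 1.2/3.4 ≈ 0.3529.
So K ~ Binomial(8, 1.2/3.4): P(K = 4) = C(8,4) · (1.2/3.4)^4 · (2.2/3.4)^4 ≈ 0.1904.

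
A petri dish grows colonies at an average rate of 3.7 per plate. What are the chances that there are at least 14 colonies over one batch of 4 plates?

Over the interval, μ = 3.7 × 4 = 14.8 (a batch of 4 plates = 4 plates).
P(N ≥ 14) = 1 − P(N ≤ 13) = 1 − Σ_{j=0}^{13} e^(−μ) μ^j/j! ≈ 0.6174.

0.6174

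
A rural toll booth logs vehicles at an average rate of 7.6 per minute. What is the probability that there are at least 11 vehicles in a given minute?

0.1465

With mean μ = 7.6 per minute,
P(N ≥ 11) = 1 − P(N ≤ 10) = 1 − Σ_{j=0}^{10} e^(−μ) μ^j/j! ≈ 0.1465.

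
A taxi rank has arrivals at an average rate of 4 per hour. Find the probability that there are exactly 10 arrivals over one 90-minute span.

0.0413

Over the interval, μ = 4 × 1.5 = 6 (a 90-minute span = 1.5 hours).
P(N = 10) = e^(−μ) μ^10/10! = e^(−6) · 6^10/3628800 ≈ 0.0413.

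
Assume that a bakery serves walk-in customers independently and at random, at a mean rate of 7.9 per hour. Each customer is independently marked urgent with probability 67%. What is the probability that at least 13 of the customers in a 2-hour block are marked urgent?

Thinning: the customers that are marked urgent themselves form a Poisson process with rate 0.67 × 7.9 = 5.293 per hour.
Over the interval, μ = 5.293 × 2 = 10.586 (a 2-hour block = 2 hours).
P(N ≥ 13) = 1 − P(N ≤ 12) ≈ 0.2670.

0.2670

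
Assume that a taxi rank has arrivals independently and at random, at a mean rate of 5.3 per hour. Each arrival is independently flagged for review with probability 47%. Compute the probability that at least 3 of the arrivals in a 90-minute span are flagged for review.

0.7207

Thinning: the arrivals that are flagged for review themselves form a Poisson process with rate 0.47 × 5.3 = 2.491 per hour.
Over the interval, μ = 2.491 × 1.5 = 3.7365 (a 90-minute span = 1.5 hours).
P(N ≥ 3) = 1 − P(N ≤ 2) ≈ 0.7207.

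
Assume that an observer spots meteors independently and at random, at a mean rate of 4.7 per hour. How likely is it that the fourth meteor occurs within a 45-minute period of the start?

0.4688

Over the interval, μ = 4.7 × 0.75 = 3.525 (a 45-minute period = 0.75 hours).
The fourth arrival falls in the interval iff at least 4 events occur there: P(S_4 ≤ t) = P(N ≥ 4) = 1 − P(N ≤ 3) ≈ 0.4688.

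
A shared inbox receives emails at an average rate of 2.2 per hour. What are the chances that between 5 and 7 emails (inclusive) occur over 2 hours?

0.3702

Over the interval, μ = 2.2 × 2 = 4.4 (2 hours).
P(5 ≤ N ≤ 7) = Σ_{j=5}^{7} e^(−4.4) · 4.4^j/j! ≈ 0.3702.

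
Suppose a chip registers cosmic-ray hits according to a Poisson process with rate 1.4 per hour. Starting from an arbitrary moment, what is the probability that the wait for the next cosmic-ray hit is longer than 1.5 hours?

0.1225

The wait for the next event is exponential with rate λ = 1.4 per hour.
P(T > 1.5) = e^(−λt) = e^(−1.4 × 1.5) = e^(−2.1) ≈ 0.1225.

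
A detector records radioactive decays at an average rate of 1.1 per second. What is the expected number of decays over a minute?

E[N] = λt = 1.1 × 60 = 66 (a minute = 60 seconds).

66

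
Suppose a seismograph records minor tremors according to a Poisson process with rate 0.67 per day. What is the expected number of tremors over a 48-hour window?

1.34

E[N] = λt = 0.67 × 2 = 1.34 (a 48-hour window = 2 days).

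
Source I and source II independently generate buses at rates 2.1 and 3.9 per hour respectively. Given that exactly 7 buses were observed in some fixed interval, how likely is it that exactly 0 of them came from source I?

0.0490

Given the total, each event is independently from source I with probability p = λ_I/(λ_I+λ_II) = 2.1/6 = 0.3500.
So K ~ Binomial(7, 2.1/6): P(K = 0) = C(7,0) · (2.1/6)^0 · (3.9/6)^7 ≈ 0.0490.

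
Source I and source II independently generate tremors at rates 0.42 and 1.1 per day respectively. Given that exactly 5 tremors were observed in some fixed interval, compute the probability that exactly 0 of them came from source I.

0.1985

Given the total, each event is independently from source I with probability p = λ_I/(λ_I+λ_II) = 0.42/1.52 ≈ 0.2763.
So K ~ Binomial(5, 0.42/1.52): P(K = 0) = C(5,0) · (0.42/1.52)^0 · (1.1/1.52)^5 ≈ 0.1985.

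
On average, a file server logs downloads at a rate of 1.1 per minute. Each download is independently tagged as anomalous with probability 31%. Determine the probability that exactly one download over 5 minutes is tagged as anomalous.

0.3099

Thinning: the downloads that are tagged as anomalous themselves form a Poisson process with rate 0.31 × 1.1 = 0.341 per minute.
Over the interval, μ = 0.341 × 5 = 1.705 (5 minutes).
P(N = 1) = e^(−1.705) · 1.705^1/1! ≈ 0.3099.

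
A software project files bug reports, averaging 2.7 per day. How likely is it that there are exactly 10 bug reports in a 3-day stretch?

Over the interval, μ = 2.7 × 3 = 8.1 (a 3-day stretch = 3 days).
P(N = 10) = e^(−μ) μ^10/10! = e^(−8.1) · 8.1^10/3628800 ≈ 0.1017.

0.1017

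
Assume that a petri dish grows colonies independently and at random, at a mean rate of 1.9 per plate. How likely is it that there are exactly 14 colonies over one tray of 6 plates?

0.0804

Over the interval, μ = 1.9 × 6 = 11.4 (a tray of 6 plates = 6 plates).
P(N = 14) = e^(−μ) μ^14/14! = e^(−11.4) · 11.4^14/87178291200 ≈ 0.0804.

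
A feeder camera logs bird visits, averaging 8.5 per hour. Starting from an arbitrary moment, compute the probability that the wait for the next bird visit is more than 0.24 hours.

0.1300

The wait for the next event is exponential with rate λ = 8.5 per hour.
P(T > 0.24) = e^(−λt) = e^(−8.5 × 0.24) = e^(−2.04) ≈ 0.1300.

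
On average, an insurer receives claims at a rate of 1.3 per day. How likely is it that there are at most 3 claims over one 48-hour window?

Over the interval, μ = 1.3 × 2 = 2.6 (a 48-hour window = 2 days).
P(N ≤ 3) = Σ_{j=0}^{3} e^(−μ) μ^j/j! ≈ 0.7360.

0.7360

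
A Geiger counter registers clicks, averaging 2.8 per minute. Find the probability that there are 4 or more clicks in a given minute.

0.3081

With mean μ = 2.8 per minute,
P(N ≥ 4) = 1 − P(N ≤ 3) = 1 − Σ_{j=0}^{3} e^(−μ) μ^j/j! ≈ 0.3081.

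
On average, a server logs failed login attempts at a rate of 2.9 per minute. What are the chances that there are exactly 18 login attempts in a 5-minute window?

0.0632

Over the interval, μ = 2.9 × 5 = 14.5 (a 5-minute window = 5 minutes).
P(N = 18) = e^(−μ) μ^18/18! = e^(−14.5) · 14.5^18/6402373705728000 ≈ 0.0632.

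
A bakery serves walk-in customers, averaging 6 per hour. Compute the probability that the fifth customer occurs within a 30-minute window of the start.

Over the interval, μ = 6 × 0.5 = 3 (a 30-minute window = 0.5 hours).
The fifth arrival falls in the interval iff at least 5 events occur there: P(S_5 ≤ t) = P(N ≥ 5) = 1 − P(N ≤ 4) ≈ 0.1847.

0.1847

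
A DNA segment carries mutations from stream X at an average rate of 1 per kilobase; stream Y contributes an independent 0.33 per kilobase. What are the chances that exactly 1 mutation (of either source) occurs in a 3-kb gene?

Independent Poisson processes superpose: combined rate λ = 1 + 0.33 = 1.33 per kilobase.
Over the interval, μ = 1.33 × 3 = 3.99 (a 3-kb gene = 3 kilobases).
P(N = 1) = e^(−3.99) · 3.99^1/1! ≈ 0.0738.

0.0738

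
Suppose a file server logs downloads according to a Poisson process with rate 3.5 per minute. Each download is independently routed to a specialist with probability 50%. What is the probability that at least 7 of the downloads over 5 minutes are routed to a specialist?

0.7695

Thinning: the downloads that are routed to a specialist themselves form a Poisson process with rate 0.5 × 3.5 = 1.75 per minute.
Over the interval, μ = 1.75 × 5 = 8.75 (5 minutes).
P(N ≥ 7) = 1 − P(N ≤ 6) ≈ 0.7695.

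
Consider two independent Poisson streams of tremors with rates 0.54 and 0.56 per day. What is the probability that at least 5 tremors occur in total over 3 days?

Independent Poisson processes superpose: combined rate λ = 0.54 + 0.56 = 1.1 per day.
Over the interval, μ = 1.1 × 3 = 3.3 (3 days).
P(N ≥ 5) = 1 − P(N ≤ 4) ≈ 0.2374.

0.2374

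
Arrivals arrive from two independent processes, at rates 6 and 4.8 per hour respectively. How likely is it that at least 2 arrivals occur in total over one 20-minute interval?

Independent Poisson processes superpose: combined rate λ = 6 + 4.8 = 10.8 per hour.
Over the interval, μ = 10.8 × 1/3 = 3.6 (a 20-minute interval = 1/3 hours).
P(N ≥ 2) = 1 − P(N ≤ 1) ≈ 0.8743.

0.8743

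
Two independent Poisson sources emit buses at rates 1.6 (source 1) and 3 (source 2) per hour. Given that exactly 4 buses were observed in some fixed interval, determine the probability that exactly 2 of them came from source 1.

Given the total, each event is independently from source 1 with probability p = λ_1/(λ_1+λ_2) = 1.6/4.6 ≈ 0.3478.
So K ~ Binomial(4, 1.6/4.6): P(K = 2) = C(4,2) · (1.6/4.6)^2 · (3/4.6)^2 ≈ 0.3087.

0.3087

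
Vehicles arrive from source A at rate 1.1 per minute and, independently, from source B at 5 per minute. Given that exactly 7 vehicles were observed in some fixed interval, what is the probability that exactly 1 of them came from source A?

0.3828

Given the total, each event is independently from source A with probability p = λ_A/(λ_A+λ_B) = 1.1/6.1 ≈ 0.1803.
So K ~ Binomial(7, 1.1/6.1): P(K = 1) = C(7,1) · (1.1/6.1)^1 · (5/6.1)^6 ≈ 0.3828.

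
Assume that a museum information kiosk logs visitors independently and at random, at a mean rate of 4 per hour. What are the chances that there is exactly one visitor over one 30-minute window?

0.2707

Over the interval, μ = 4 × 0.5 = 2 (a 30-minute window = 0.5 hours).
P(N = 1) = e^(−μ) μ^1/1! = e^(−2) · 2^1/1 ≈ 0.2707.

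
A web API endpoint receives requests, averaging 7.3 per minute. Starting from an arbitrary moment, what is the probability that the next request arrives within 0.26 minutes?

0.8501

Inter-arrival times are exponential with rate λ = 7.3 per minute.
P(T ≤ 0.26) = 1 − e^(−λt) = 1 − e^(−7.3 × 0.26) = 1 − e^(−1.898) ≈ 0.8501.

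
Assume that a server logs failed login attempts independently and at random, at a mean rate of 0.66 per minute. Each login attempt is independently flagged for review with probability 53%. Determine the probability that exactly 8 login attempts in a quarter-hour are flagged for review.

0.0750

Thinning: the login attempts that are flagged for review themselves form a Poisson process with rate 0.53 × 0.66 = 0.3498 per minute.
Over the interval, μ = 0.3498 × 15 = 5.247 (a quarter-hour = 15 minutes).
P(N = 8) = e^(−5.247) · 5.247^8/8! ≈ 0.0750.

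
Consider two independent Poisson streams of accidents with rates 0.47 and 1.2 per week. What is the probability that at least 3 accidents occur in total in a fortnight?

Independent Poisson processes superpose: combined rate λ = 0.47 + 1.2 = 1.67 per week.
Over the interval, μ = 1.67 × 2 = 3.34 (a fortnight = 2 weeks).
P(N ≥ 3) = 1 − P(N ≤ 2) ≈ 0.6485.

0.6485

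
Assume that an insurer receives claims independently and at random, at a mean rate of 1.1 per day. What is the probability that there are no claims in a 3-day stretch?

0.0369

Over the interval, μ = 1.1 × 3 = 3.3 (a 3-day stretch = 3 days).
P(N = 0) = e^(−μ) μ^0/0! = e^(−3.3) · 3.3^0/1 ≈ 0.0369.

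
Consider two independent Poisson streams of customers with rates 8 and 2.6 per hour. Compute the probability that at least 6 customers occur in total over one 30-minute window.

Independent Poisson processes superpose: combined rate λ = 8 + 2.6 = 10.6 per hour.
Over the interval, μ = 10.6 × 0.5 = 5.3 (a 30-minute window = 0.5 hours).
P(N ≥ 6) = 1 − P(N ≤ 5) ≈ 0.4365.

0.4365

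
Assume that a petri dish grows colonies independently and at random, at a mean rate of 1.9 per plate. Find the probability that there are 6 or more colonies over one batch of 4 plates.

Over the interval, μ = 1.9 × 4 = 7.6 (a batch of 4 plates = 4 plates).
P(N ≥ 6) = 1 − P(N ≤ 5) = 1 − Σ_{j=0}^{5} e^(−μ) μ^j/j! ≈ 0.7693.

0.7693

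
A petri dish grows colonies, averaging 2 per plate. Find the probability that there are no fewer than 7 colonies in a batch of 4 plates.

0.6866

Over the interval, μ = 2 × 4 = 8 (a batch of 4 plates = 4 plates).
P(N ≥ 7) = 1 − P(N ≤ 6) = 1 − Σ_{j=0}^{6} e^(−μ) μ^j/j! ≈ 0.6866.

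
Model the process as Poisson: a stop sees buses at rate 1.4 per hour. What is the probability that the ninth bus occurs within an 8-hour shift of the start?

Over the interval, μ = 1.4 × 8 = 11.2 (an 8-hour shift = 8 hours).
The ninth arrival falls in the interval iff at least 9 events occur there: P(S_9 ≤ t) = P(N ≥ 9) = 1 − P(N ≤ 8) ≈ 0.7853.

0.7853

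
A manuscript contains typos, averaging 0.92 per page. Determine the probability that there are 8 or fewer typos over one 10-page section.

0.4296

Over the interval, μ = 0.92 × 10 = 9.2 (a 10-page section = 10 pages).
P(N ≤ 8) = Σ_{j=0}^{8} e^(−μ) μ^j/j! ≈ 0.4296.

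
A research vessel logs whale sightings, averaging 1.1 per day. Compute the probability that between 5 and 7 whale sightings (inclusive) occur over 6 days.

Over the interval, μ = 1.1 × 6 = 6.6 (6 days).
P(5 ≤ N ≤ 7) = Σ_{j=5}^{7} e^(−6.6) · 6.6^j/j! ≈ 0.4454.

0.4454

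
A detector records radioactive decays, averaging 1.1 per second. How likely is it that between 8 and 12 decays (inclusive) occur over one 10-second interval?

Over the interval, μ = 1.1 × 10 = 11 (a 10-second interval = 10 seconds).
P(8 ≤ N ≤ 12) = Σ_{j=8}^{12} e^(−11) · 11^j/j! ≈ 0.5455.

0.5455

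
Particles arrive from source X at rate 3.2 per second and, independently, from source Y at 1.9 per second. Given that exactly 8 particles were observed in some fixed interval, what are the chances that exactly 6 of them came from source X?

Given the total, each event is independently from source X with probability p = λ_X/(λ_X+λ_Y) = 3.2/5.1 ≈ 0.6275.
So K ~ Binomial(8, 3.2/5.1): P(K = 6) = C(8,6) · (3.2/5.1)^6 · (1.9/5.1)^2 ≈ 0.2371.

0.2371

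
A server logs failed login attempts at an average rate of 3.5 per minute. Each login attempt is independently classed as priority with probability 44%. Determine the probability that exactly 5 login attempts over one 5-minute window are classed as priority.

0.1021

Thinning: the login attempts that are classed as priority themselves form a Poisson process with rate 0.44 × 3.5 = 1.54 per minute.
Over the interval, μ = 1.54 × 5 = 7.7 (a 5-minute window = 5 minutes).
P(N = 5) = e^(−7.7) · 7.7^5/5! ≈ 0.1021.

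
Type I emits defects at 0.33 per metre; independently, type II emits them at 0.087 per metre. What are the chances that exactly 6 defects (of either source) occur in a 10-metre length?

0.1128

Independent Poisson processes superpose: combined rate λ = 0.33 + 0.087 = 0.417 per metre.
Over the interval, μ = 0.417 × 10 = 4.17 (a 10-metre length = 10 metres).
P(N = 6) = e^(−4.17) · 4.17^6/6! ≈ 0.1128.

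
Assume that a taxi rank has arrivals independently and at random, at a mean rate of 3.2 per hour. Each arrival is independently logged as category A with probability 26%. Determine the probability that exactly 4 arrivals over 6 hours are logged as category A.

Thinning: the arrivals that are logged as category A themselves form a Poisson process with rate 0.26 × 3.2 = 0.832 per hour.
Over the interval, μ = 0.832 × 6 = 4.992 (6 hours).
P(N = 4) = e^(−4.992) · 4.992^4/4! ≈ 0.1757.

0.1757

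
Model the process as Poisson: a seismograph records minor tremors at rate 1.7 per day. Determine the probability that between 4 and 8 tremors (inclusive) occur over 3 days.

Over the interval, μ = 1.7 × 3 = 5.1 (3 days).
P(4 ≤ N ≤ 8) = Σ_{j=4}^{8} e^(−5.1) · 5.1^j/j! ≈ 0.6739.

0.6739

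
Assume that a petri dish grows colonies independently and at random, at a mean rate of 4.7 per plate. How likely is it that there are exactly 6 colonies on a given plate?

0.1362

With mean μ = 4.7 per plate,
P(N = 6) = e^(−μ) μ^6/6! = e^(−4.7) · 4.7^6/720 ≈ 0.1362.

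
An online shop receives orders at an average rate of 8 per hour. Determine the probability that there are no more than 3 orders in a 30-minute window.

0.4335

Over the interval, μ = 8 × 0.5 = 4 (a 30-minute window = 0.5 hours).
P(N ≤ 3) = Σ_{j=0}^{3} e^(−μ) μ^j/j! ≈ 0.4335.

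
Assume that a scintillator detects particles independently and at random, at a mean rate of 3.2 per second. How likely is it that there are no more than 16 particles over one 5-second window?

0.5660

Over the interval, μ = 3.2 × 5 = 16 (a 5-second window = 5 seconds).
P(N ≤ 16) = Σ_{j=0}^{16} e^(−μ) μ^j/j! ≈ 0.5660.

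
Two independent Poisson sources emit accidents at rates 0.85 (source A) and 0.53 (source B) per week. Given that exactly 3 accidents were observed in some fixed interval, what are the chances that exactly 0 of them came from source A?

0.0566

Given the total, each event is independently from source A with probability p = λ_A/(λ_A+λ_B) = 0.85/1.38 ≈ 0.6159.
So K ~ Binomial(3, 0.85/1.38): P(K = 0) = C(3,0) · (0.85/1.38)^0 · (0.53/1.38)^3 ≈ 0.0566.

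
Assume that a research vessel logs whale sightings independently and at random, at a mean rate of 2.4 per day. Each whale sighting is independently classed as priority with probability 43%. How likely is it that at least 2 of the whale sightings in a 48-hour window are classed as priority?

Thinning: the whale sightings that are classed as priority themselves form a Poisson process with rate 0.43 × 2.4 = 1.032 per day.
Over the interval, μ = 1.032 × 2 = 2.064 (a 48-hour window = 2 days).
P(N ≥ 2) = 1 − P(N ≤ 1) ≈ 0.6110.

0.6110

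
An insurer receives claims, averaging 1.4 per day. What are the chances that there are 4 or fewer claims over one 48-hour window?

Over the interval, μ = 1.4 × 2 = 2.8 (a 48-hour window = 2 days).
P(N ≤ 4) = Σ_{j=0}^{4} e^(−μ) μ^j/j! ≈ 0.8477.

0.8477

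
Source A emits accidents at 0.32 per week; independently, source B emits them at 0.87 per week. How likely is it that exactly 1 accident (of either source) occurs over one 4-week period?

0.0408

Independent Poisson processes superpose: combined rate λ = 0.32 + 0.87 = 1.19 per week.
Over the interval, μ = 1.19 × 4 = 4.76 (a 4-week period = 4 weeks).
P(N = 1) = e^(−4.76) · 4.76^1/1! ≈ 0.0408.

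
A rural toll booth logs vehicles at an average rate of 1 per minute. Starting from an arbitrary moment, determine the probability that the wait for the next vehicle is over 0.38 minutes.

0.6839

The wait for the next event is exponential with rate λ = 1 per minute.
P(T > 0.38) = e^(−λt) = e^(−1 × 0.38) = e^(−0.38) ≈ 0.6839.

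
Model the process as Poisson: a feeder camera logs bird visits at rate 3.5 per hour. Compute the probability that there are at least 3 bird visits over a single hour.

0.6792

With mean μ = 3.5 per hour,
P(N ≥ 3) = 1 − P(N ≤ 2) = 1 − Σ_{j=0}^{2} e^(−μ) μ^j/j! ≈ 0.6792.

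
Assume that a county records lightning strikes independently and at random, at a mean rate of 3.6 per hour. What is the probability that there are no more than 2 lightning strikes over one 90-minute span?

Over the interval, μ = 3.6 × 1.5 = 5.4 (a 90-minute span = 1.5 hours).
P(N ≤ 2) = Σ_{j=0}^{2} e^(−μ) μ^j/j! ≈ 0.0948.

0.0948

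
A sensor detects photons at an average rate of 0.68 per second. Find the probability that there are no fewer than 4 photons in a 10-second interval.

0.9072

Over the interval, μ = 0.68 × 10 = 6.8 (a 10-second interval = 10 seconds).
P(N ≥ 4) = 1 − P(N ≤ 3) = 1 − Σ_{j=0}^{3} e^(−μ) μ^j/j! ≈ 0.9072.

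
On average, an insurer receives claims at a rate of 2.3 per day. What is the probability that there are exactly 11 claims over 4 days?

0.1012

Over the interval, μ = 2.3 × 4 = 9.2 (4 days).
P(N = 11) = e^(−μ) μ^11/11! = e^(−9.2) · 9.2^11/39916800 ≈ 0.1012.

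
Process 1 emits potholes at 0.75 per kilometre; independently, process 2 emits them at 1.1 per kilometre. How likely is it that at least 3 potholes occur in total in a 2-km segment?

0.7146

Independent Poisson processes superpose: combined rate λ = 0.75 + 1.1 = 1.85 per kilometre.
Over the interval, μ = 1.85 × 2 = 3.7 (a 2-km segment = 2 kilometres).
P(N ≥ 3) = 1 − P(N ≤ 2) ≈ 0.7146.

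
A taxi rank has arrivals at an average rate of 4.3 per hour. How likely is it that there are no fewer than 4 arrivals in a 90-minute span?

0.8847

Over the interval, μ = 4.3 × 1.5 = 6.45 (a 90-minute span = 1.5 hours).
P(N ≥ 4) = 1 − P(N ≤ 3) = 1 − Σ_{j=0}^{3} e^(−μ) μ^j/j! ≈ 0.8847.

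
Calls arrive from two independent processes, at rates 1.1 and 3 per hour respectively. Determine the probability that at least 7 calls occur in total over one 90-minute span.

0.4178

Independent Poisson processes superpose: combined rate λ = 1.1 + 3 = 4.1 per hour.
Over the interval, μ = 4.1 × 1.5 = 6.15 (a 90-minute span = 1.5 hours).
P(N ≥ 7) = 1 − P(N ≤ 6) ≈ 0.4178.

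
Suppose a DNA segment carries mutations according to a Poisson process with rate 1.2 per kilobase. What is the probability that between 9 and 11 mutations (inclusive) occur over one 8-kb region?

0.3616

Over the interval, μ = 1.2 × 8 = 9.6 (an 8-kb region = 8 kilobases).
P(9 ≤ N ≤ 11) = Σ_{j=9}^{11} e^(−9.6) · 9.6^j/j! ≈ 0.3616.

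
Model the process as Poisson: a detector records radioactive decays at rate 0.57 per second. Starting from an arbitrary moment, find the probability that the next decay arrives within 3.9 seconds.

0.8917

Inter-arrival times are exponential with rate λ = 0.57 per second.
P(T ≤ 3.9) = 1 − e^(−λt) = 1 − e^(−0.57 × 3.9) = 1 − e^(−2.223) ≈ 0.8917.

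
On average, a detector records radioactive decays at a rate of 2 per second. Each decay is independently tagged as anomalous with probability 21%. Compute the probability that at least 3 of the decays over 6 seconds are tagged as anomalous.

Thinning: the decays that are tagged as anomalous themselves form a Poisson process with rate 0.21 × 2 = 0.42 per second.
Over the interval, μ = 0.42 × 6 = 2.52 (6 seconds).
P(N ≥ 3) = 1 − P(N ≤ 2) ≈ 0.4613.

0.4613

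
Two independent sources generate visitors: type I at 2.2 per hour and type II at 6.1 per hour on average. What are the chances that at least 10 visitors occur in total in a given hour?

Independent Poisson processes superpose: combined rate λ = 2.2 + 6.1 = 8.3 per hour.
So μ = 8.3.
P(N ≥ 10) = 1 − P(N ≤ 9) ≈ 0.3212.

0.3212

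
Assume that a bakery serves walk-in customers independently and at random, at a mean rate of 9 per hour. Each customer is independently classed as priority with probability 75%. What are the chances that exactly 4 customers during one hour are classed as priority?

Thinning: the customers that are classed as priority themselves form a Poisson process with rate 0.75 × 9 = 6.75 per hour.
So μ = 6.75.
P(N = 4) = e^(−6.75) · 6.75^4/4! ≈ 0.1013.

0.1013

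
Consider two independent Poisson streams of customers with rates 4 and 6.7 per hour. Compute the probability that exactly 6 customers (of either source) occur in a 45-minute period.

0.1214

Independent Poisson processes superpose: combined rate λ = 4 + 6.7 = 10.7 per hour.
Over the interval, μ = 10.7 × 0.75 = 8.025 (a 45-minute period = 0.75 hours).
P(N = 6) = e^(−8.025) · 8.025^6/6! ≈ 0.1214.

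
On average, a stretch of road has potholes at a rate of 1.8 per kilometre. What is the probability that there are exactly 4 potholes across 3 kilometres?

Over the interval, μ = 1.8 × 3 = 5.4 (3 kilometres).
P(N = 4) = e^(−μ) μ^4/4! = e^(−5.4) · 5.4^4/24 ≈ 0.1600.

0.1600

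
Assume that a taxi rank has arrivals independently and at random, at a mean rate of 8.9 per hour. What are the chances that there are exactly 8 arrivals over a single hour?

0.1332

With mean μ = 8.9 per hour,
P(N = 8) = e^(−μ) μ^8/8! = e^(−8.9) · 8.9^8/40320 ≈ 0.1332.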